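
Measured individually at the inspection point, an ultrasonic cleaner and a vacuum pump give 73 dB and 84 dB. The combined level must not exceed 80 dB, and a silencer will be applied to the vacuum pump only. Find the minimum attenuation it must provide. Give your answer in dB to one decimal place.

5.0 dB

Fixed contribution from the other source: Σ 10^(L/10) = 10^(73/10) = 1.995e+07 (73.00 dB).
To meet 80 dB overall, the treated vacuum pump may contribute at most 10^(80/10) − 1.995e+07 = 8.005e+07, i.e. 79.03 dB.
Required insertion loss = 84 − 79.03 = 4.97 dB.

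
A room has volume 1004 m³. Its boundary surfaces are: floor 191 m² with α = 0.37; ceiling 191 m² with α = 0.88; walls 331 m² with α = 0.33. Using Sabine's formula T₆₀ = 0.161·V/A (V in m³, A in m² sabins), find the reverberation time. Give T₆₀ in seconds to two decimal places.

0.46 s

Summing Sᵢαᵢ: 191·0.37 + 191·0.88 + 331·0.33 = 347.98 m².
T₆₀ = 0.161 × 1004 / 347.98 = 0.465 s.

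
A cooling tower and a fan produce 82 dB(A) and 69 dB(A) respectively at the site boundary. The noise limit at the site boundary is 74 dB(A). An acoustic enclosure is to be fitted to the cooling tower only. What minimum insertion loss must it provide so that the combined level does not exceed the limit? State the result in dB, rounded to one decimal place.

9.7 dB

Fixed contribution from the other source: Σ 10^(L/10) = 10^(69/10) = 7.943e+06 (69.00 dB(A)).
To meet 74 dB(A) overall, the treated cooling tower may contribute at most 10^(74/10) − 7.943e+06 = 1.718e+07, i.e. 72.35 dB(A).
Required insertion loss = 82 − 72.35 = 9.65 dB.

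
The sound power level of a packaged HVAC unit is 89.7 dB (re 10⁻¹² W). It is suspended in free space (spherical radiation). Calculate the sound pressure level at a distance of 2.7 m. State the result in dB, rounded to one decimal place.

L_p = L_w − 10·log₁₀(4π·r²) with r = 2.7 m.
4π·r² = 91.61 m², 10·log₁₀ of that is 19.619 dB.
L_p = 89.7 − 19.619 = 70.08 dB.

70.1 dB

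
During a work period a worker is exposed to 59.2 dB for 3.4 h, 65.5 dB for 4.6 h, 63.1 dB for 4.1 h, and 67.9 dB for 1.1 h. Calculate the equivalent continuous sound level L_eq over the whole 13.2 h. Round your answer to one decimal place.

L_eq = 10·log₁₀[(1/T)·Σ tᵢ·10^(Lᵢ/10)] with T = 13.2 h.
Σ tᵢ·10^(Lᵢ/10) = 3.4·10^(59.2/10) + 4.6·10^(65.5/10) + 4.1·10^(63.1/10) + 1.1·10^(67.9/10) = 3.430e+07.
L_eq = 10·log₁₀(3.430e+07/13.2) = 64.15 dB.

64.1 dB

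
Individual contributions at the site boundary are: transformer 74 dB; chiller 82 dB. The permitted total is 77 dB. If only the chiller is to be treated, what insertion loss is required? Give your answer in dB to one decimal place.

The untreated sources together contribute 10^(74/10) = 2.512e+07, i.e. 74.00 dB.
To meet 77 dB overall, the treated chiller may contribute at most 10^(77/10) − 2.512e+07 = 2.500e+07, i.e. 73.98 dB.
Required insertion loss = 82 − 73.98 = 8.02 dB.

8.0 dB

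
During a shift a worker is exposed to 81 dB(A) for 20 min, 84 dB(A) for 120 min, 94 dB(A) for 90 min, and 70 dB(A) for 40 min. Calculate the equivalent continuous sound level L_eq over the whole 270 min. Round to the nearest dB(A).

90 dB(A)

L_eq = 10·log₁₀[(1/T)·Σ tᵢ·10^(Lᵢ/10)] with T = 270 min.
Σ tᵢ·10^(Lᵢ/10) = 20·10^(81/10) + 120·10^(84/10) + 90·10^(94/10) + 40·10^(70/10) = 2.591e+11.
L_eq = 10·log₁₀(2.591e+11/270) = 89.82 dB(A).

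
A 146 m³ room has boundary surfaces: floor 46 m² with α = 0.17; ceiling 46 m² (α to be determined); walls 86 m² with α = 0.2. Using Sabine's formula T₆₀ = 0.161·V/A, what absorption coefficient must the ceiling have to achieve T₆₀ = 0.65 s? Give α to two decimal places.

A = 0.161·V/T₆₀ = 0.161·146/0.65 = 36.16 m² sabins.
Absorption from the other surfaces = 46·0.17 + 86·0.2 = 25.02 m², so the ceiling must supply 11.14 m² over 46 m².
α = 11.14/46 = 0.242.

0.24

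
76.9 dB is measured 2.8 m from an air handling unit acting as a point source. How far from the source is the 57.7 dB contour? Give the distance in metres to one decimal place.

For a point source L₁ − L₂ = 20·log₁₀(r₂/r₁), so r₂ = r₁·10^((L₁−L₂)/20).
r₂ = 2.8·10^((76.9−57.7)/20) = 2.8·10^(19.2/20) = 25.54 m.

25.5 m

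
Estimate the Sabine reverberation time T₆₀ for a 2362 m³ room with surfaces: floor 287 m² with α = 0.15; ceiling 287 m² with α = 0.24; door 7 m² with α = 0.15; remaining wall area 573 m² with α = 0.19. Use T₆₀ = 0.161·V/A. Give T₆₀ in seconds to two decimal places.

1.71 s

Summing Sᵢαᵢ: 287·0.15 + 287·0.24 + 7·0.15 + 573·0.19 = 221.85 m².
T₆₀ = 0.161·V/A = 0.161·2362/221.85 = 1.714 s.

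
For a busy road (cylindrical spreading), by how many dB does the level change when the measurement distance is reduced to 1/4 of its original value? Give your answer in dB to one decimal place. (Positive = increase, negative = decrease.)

A line source loses 3 dB per doubling of distance; generally ΔL = −10·log₁₀(r₂/r₁).
ΔL = −10·log₁₀(0.25) = +6.02 dB.

+6.0 dB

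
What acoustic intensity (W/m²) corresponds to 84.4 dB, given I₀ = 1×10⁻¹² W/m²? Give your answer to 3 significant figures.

0.000275 W/m²

I = I₀·10^(L/10) = 10⁻¹² × 10^(84.4/10) = 10^(-3.560).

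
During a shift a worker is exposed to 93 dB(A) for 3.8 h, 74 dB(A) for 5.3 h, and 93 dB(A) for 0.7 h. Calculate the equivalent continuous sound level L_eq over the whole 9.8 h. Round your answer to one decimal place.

L_eq = 10·log₁₀[(1/T)·Σ tᵢ·10^(Lᵢ/10)] with T = 9.8 h.
Σ tᵢ·10^(Lᵢ/10) = 3.8·10^(93/10) + 5.3·10^(74/10) + 0.7·10^(93/10) = 9.112e+09.
L_eq = 10·log₁₀(9.112e+09/9.8) = 89.68 dB(A).

89.7 dB(A)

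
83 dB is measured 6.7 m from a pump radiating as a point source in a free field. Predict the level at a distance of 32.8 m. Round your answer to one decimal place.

69.2 dB

Spherical spreading from a point source gives a 20·log₁₀(r₂/r₁) drop.
L₂ = 83 − 20·log₁₀(32.8/6.7) = 83 − 13.796 = 69.20 dB.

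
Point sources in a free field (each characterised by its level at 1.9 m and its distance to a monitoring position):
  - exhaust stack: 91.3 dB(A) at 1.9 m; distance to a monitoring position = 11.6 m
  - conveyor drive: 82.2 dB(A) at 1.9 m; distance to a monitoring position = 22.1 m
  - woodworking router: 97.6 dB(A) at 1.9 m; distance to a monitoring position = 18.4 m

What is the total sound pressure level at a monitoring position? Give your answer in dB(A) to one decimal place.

79.9 dB(A)

Propagate each source to the receiver with L = L_ref − 20·log₁₀(r/r_ref), then add intensities.
exhaust stack: 91.3 − 20·log₁₀(11.6/1.9) = 91.3 − 15.71 = 75.59 dB(A).
conveyor drive: 82.2 − 20·log₁₀(22.1/1.9) = 82.2 − 21.31 = 60.89 dB(A).
woodworking router: 97.6 − 20·log₁₀(18.4/1.9) = 97.6 − 19.72 = 77.88 dB(A).
Σ 10^(L/10) = 9.877e+07 → L_total = 10·log₁₀(9.877e+07) = 79.95 dB(A).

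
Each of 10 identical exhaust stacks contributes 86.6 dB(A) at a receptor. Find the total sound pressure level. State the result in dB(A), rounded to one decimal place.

96.6 dB(A)

L_total = L₁ + 10·log₁₀ N for N identical incoherent sources.
L_total = 86.6 + 10·log₁₀(10) = 86.6 + 10.000 = 96.60 dB(A).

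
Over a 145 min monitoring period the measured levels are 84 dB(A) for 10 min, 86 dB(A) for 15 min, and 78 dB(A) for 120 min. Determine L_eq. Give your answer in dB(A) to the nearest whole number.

The energy average is taken in the linear domain: L_eq = 10·log₁₀[(Σ tᵢ·10^(Lᵢ/10))/T], T = 145 min.
Σ tᵢ·10^(Lᵢ/10) = 10·10^(84/10) + 15·10^(86/10) + 120·10^(78/10) = 1.605e+10.
L_eq = 10·log₁₀(1.605e+10/145) = 80.44 dB(A).

80 dB(A)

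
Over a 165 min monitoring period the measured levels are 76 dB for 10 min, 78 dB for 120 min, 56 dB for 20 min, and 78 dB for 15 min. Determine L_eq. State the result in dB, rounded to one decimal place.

Weight each interval's intensity by its duration and average over T = 165 min:
Σ tᵢ·10^(Lᵢ/10) = 10·10^(76/10) + 120·10^(78/10) + 20·10^(56/10) + 15·10^(78/10) = 8.924e+09.
L_eq = 10·log₁₀(8.924e+09/165) = 77.33 dB.

77.3 dB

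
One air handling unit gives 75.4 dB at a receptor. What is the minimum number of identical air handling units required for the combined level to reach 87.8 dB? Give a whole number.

The shortfall is 87.8 − 75.4 = 12.4 dB, and N units add 10·log₁₀ N, so need 10·log₁₀ N ≥ 12.4.
N ≥ 10^(12.4/10) = 17.378, so N = 18.

18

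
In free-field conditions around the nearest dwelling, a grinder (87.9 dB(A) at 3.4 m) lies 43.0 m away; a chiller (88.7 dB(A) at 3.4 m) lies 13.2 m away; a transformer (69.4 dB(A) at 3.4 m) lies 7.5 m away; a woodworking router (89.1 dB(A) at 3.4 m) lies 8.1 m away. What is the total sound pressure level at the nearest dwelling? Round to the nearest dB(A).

83 dB(A)

Apply inverse-square spreading to bring every level to the receiver, then sum 10^(L/10).
grinder: 87.9 − 20·log₁₀(43.0/3.4) = 87.9 − 22.04 = 65.86 dB(A).
chiller: 88.7 − 20·log₁₀(13.2/3.4) = 88.7 − 11.78 = 76.92 dB(A).
transformer: 69.4 − 20·log₁₀(7.5/3.4) = 69.4 − 6.87 = 62.53 dB(A).
woodworking router: 89.1 − 20·log₁₀(8.1/3.4) = 89.1 − 7.54 = 81.56 dB(A).
Σ 10^(L/10) = 1.980e+08 → L_total = 10·log₁₀(1.980e+08) = 82.97 dB(A).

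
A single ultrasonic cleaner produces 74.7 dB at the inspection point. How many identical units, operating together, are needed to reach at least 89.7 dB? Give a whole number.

N identical sources give L₁ + 10·log₁₀ N, so require 10·log₁₀ N ≥ 89.7 − 74.7 = 15.0 dB.
N ≥ 10^(15.0/10) = 31.623, so N = 32.

32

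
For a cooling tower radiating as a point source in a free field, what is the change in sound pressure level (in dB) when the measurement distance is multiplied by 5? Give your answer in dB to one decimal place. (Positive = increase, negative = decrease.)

Point-source spreading: ΔL = −20·log₁₀(r₂/r₁).
ΔL = −20·log₁₀(5) = -13.98 dB.

-14.0 dB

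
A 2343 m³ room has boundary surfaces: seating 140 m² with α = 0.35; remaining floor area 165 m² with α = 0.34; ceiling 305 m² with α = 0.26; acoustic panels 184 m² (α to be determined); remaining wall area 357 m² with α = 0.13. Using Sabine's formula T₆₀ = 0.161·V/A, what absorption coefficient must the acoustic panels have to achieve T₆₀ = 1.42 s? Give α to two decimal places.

0.19

Required total absorption A = 0.161·2343/1.42 = 265.65 m².
Absorption from the other surfaces = 140·0.35 + 165·0.34 + 305·0.26 + 357·0.13 = 230.81 m², so the acoustic panels must supply 34.84 m² over 184 m².
α = 34.84/184 = 0.189.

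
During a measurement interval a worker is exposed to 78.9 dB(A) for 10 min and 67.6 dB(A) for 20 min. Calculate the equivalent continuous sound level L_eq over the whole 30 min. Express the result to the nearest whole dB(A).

The energy average is taken in the linear domain: L_eq = 10·log₁₀[(Σ tᵢ·10^(Lᵢ/10))/T], T = 30 min.
Σ tᵢ·10^(Lᵢ/10) = 10·10^(78.9/10) + 20·10^(67.6/10) = 8.913e+08.
L_eq = 10·log₁₀(8.913e+08/30) = 74.73 dB(A).

75 dB(A)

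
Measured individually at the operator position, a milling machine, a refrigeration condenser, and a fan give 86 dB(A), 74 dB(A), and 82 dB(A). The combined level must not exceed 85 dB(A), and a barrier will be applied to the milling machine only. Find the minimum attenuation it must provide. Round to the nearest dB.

5 dB

Everything except the milling machine sums to 10^(74/10) + 10^(82/10) = 1.836e+08 in linear terms, 82.64 dB(A).
To meet 85 dB(A) overall, the treated milling machine may contribute at most 10^(85/10) − 1.836e+08 = 1.326e+08, i.e. 81.23 dB(A).
So the milling machine must be reduced from 86 to 81.23 dB(A): IL = 4.77 dB.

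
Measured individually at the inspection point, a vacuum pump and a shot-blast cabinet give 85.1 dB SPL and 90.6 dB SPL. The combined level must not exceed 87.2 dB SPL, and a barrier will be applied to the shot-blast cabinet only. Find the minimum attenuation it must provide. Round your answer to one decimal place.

Everything except the shot-blast cabinet sums to 10^(85.1/10) = 3.236e+08 in linear terms, 85.10 dB SPL.
To meet 87.2 dB SPL overall, the treated shot-blast cabinet may contribute at most 10^(87.2/10) − 3.236e+08 = 2.012e+08, i.e. 83.04 dB SPL.
So the shot-blast cabinet must be reduced from 90.6 to 83.04 dB SPL: IL = 7.56 dB.

7.6 dB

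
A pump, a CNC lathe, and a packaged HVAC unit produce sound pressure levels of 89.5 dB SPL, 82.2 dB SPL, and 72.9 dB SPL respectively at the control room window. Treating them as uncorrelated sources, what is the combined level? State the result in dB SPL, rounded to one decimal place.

90.3 dB SPL

Incoherent sources combine by intensity addition: L_total = 10·log₁₀(Σ 10^(L_i/10)).
Σ 10^(L/10) = 10^(89.5/10) + 10^(82.2/10) + 10^(72.9/10) = 1.077e+09.
L_total = 10·log₁₀(1.077e+09) = 90.32 dB SPL.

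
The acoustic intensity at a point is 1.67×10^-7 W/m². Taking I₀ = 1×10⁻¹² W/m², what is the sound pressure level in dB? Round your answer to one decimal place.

L = 10·log₁₀(I/I₀) = 10·log₁₀(1.67×10^-7/10⁻¹²) = 10·log₁₀(1.67×10^5).
L = 10·(0.2227 + 5) = 52.23 dB.

52.2 dB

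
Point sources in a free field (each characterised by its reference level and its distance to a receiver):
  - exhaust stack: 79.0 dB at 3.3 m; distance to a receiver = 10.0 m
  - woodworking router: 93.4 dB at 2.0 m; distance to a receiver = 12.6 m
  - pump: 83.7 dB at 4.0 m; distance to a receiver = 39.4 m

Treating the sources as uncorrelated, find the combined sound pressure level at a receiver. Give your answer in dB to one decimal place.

First find each source's level at the receiver (point-source: −20·log₁₀(r/r_ref)), then combine on an intensity basis.
exhaust stack: 79.0 − 20·log₁₀(10.0/3.3) = 79.0 − 9.63 = 69.37 dB.
woodworking router: 93.4 − 20·log₁₀(12.6/2.0) = 93.4 − 15.99 = 77.41 dB.
pump: 83.7 − 20·log₁₀(39.4/4.0) = 83.7 − 19.87 = 63.83 dB.
Σ 10^(L/10) = 6.619e+07 → L_total = 10·log₁₀(6.619e+07) = 78.21 dB.

78.2 dB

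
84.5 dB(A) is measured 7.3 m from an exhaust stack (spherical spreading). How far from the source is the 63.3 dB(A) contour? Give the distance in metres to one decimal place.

83.8 m

Point-source spreading drops the level by 20·log₁₀(r₂/r₁); inverting, r₂/r₁ = 10^(ΔL/20).
r₂ = 7.3·10^((84.5−63.3)/20) = 7.3·10^(21.2/20) = 83.82 m.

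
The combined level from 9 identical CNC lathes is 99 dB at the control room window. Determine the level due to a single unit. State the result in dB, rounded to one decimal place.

89.5 dB

9 equal contributions raise the level by 10·log₁₀ 9 = 9.542 dB, so each unit alone gives 99 − 9.542.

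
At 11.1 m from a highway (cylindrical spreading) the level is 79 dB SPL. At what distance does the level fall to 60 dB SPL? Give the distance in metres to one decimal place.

881.7 m

Line-source spreading drops the level by 10·log₁₀(r₂/r₁); inverting, r₂/r₁ = 10^(ΔL/10).
r₂ = 11.1·10^((79−60)/10) = 11.1·10^(19.0/10) = 881.70 m.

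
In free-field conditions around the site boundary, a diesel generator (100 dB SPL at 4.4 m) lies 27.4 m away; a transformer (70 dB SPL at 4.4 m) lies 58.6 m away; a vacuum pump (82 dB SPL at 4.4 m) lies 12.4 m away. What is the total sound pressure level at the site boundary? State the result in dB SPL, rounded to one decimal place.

84.4 dB SPL

Propagate each source to the receiver with L = L_ref − 20·log₁₀(r/r_ref), then add intensities.
diesel generator: 100 − 20·log₁₀(27.4/4.4) = 100 − 15.89 = 84.11 dB SPL.
transformer: 70 − 20·log₁₀(58.6/4.4) = 70 − 22.49 = 47.51 dB SPL.
vacuum pump: 82 − 20·log₁₀(12.4/4.4) = 82 − 9.00 = 73.00 dB SPL.
Σ 10^(L/10) = 2.779e+08 → L_total = 10·log₁₀(2.779e+08) = 84.44 dB SPL.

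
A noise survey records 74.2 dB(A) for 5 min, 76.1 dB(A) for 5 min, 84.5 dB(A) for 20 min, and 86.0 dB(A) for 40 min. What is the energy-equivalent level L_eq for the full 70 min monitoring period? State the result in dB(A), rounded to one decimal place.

Weight each interval's intensity by its duration and average over T = 70 min:
Σ tᵢ·10^(Lᵢ/10) = 5·10^(74.2/10) + 5·10^(76.1/10) + 20·10^(84.5/10) + 40·10^(86.0/10) = 2.190e+10.
L_eq = 10·log₁₀(2.190e+10/70) = 84.95 dB(A).

85.0 dB(A)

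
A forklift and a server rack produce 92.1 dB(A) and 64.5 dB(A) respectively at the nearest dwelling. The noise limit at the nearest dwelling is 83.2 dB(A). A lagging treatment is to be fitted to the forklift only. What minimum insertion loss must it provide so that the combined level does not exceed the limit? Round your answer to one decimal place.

The untreated sources together contribute 10^(64.5/10) = 2.818e+06, i.e. 64.50 dB(A).
The limit corresponds to 10^(83.2/10) = 2.089e+08; subtracting the fixed part leaves 2.061e+08 for the forklift, i.e. 83.14 dB(A).
Required insertion loss = 92.1 − 83.14 = 8.96 dB.

9.0 dB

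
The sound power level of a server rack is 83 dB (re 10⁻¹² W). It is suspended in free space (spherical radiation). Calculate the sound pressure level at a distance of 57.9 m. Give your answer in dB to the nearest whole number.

37 dB

L_p = L_w − 10·log₁₀(4π·r²) with r = 57.9 m.
4π·r² = 4.213e+04 m², 10·log₁₀ of that is 46.246 dB.
L_p = 83 − 46.246 = 36.75 dB.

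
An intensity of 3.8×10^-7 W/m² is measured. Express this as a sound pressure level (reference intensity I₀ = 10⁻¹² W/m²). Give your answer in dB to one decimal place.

55.8 dB

L = 10·log₁₀(I/I₀) = 10·log₁₀(3.8×10^-7/10⁻¹²) = 10·log₁₀(3.8×10^5).
L = 10·(0.5798 + 5) = 55.80 dB.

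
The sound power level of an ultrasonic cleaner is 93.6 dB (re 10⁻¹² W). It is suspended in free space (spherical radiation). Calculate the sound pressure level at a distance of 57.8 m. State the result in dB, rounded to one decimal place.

Free-field spherical radiation: L_p = L_w − 10·log₁₀(4π·r²), r = 57.8 m.
4π·r² = 4.198e+04 m², 10·log₁₀ of that is 46.231 dB.
L_p = 93.6 − 46.231 = 47.37 dB.

47.4 dB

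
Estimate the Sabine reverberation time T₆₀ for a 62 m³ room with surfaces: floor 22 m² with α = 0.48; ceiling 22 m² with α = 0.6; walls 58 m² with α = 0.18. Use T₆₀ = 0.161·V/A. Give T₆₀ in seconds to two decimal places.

Total absorption A = 22·0.48 + 22·0.6 + 58·0.18 = 34.20 m² sabins.
T₆₀ = 0.161 × 62 / 34.20 = 0.292 s.

0.29 s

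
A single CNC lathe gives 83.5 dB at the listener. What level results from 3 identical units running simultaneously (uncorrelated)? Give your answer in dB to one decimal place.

L_total = L₁ + 10·log₁₀ N for N identical incoherent sources.
L_total = 83.5 + 10·log₁₀(3) = 83.5 + 4.771 = 88.27 dB.

88.3 dB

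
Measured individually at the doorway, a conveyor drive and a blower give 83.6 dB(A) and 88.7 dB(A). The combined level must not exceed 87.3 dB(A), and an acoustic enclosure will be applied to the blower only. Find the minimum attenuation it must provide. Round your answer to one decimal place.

Everything except the blower sums to 10^(83.6/10) = 2.291e+08 in linear terms, 83.60 dB(A).
The limit corresponds to 10^(87.3/10) = 5.370e+08; subtracting the fixed part leaves 3.079e+08 for the blower, i.e. 84.88 dB(A).
Required insertion loss = 88.7 − 84.88 = 3.82 dB.

3.8 dB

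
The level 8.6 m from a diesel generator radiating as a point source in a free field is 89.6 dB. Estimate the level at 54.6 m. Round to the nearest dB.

Point-source attenuation: ΔL = 20·log₁₀(r₂/r₁) = 20·log₁₀(54.6/8.6) = 16.054 dB.
L₂ = 89.6 − 20·log₁₀(54.6/8.6) = 89.6 − 16.054 = 73.55 dB.

74 dB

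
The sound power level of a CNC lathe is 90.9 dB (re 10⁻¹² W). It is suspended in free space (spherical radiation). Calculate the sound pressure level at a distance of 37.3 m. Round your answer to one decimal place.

48.5 dB

Free-field spherical radiation: L_p = L_w − 10·log₁₀(4π·r²), r = 37.3 m.
4π·r² = 1.748e+04 m², 10·log₁₀ of that is 42.426 dB.
L_p = 90.9 − 42.426 = 48.47 dB.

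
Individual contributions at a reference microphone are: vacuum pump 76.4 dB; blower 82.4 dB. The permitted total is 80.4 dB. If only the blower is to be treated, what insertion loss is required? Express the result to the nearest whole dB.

4 dB

Everything except the blower sums to 10^(76.4/10) = 4.365e+07 in linear terms, 76.40 dB.
To meet 80.4 dB overall, the treated blower may contribute at most 10^(80.4/10) − 4.365e+07 = 6.600e+07, i.e. 78.20 dB.
Required insertion loss = 82.4 − 78.20 = 4.20 dB.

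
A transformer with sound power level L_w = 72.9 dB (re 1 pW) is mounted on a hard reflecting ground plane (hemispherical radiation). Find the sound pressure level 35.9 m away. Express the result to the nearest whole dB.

Free-field hemispherical radiation: L_p = L_w − 10·log₁₀(2π·r²), r = 35.9 m.
2π·r² = 8098 m², 10·log₁₀ of that is 39.084 dB.
L_p = 72.9 − 39.084 = 33.82 dB.

34 dB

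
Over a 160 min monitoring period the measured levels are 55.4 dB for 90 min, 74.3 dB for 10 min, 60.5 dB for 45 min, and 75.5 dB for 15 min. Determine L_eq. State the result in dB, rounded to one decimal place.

The energy average is taken in the linear domain: L_eq = 10·log₁₀[(Σ tᵢ·10^(Lᵢ/10))/T], T = 160 min.
Σ tᵢ·10^(Lᵢ/10) = 90·10^(55.4/10) + 10·10^(74.3/10) + 45·10^(60.5/10) + 15·10^(75.5/10) = 8.831e+08.
L_eq = 10·log₁₀(8.831e+08/160) = 67.42 dB.

67.4 dB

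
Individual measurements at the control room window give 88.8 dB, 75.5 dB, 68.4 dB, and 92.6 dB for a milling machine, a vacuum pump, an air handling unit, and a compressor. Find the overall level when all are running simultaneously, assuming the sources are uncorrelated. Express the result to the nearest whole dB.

Incoherent sources combine by intensity addition: L_total = 10·log₁₀(Σ 10^(L_i/10)).
Σ 10^(L/10) = 10^(88.8/10) + 10^(75.5/10) + 10^(68.4/10) + 10^(92.6/10) = 2.621e+09.
L_total = 10·log₁₀(2.621e+09) = 94.18 dB.

94 dB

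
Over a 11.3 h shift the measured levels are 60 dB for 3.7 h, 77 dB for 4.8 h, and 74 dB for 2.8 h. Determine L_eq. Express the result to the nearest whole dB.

L_eq = 10·log₁₀[(1/T)·Σ tᵢ·10^(Lᵢ/10)] with T = 11.3 h.
Σ tᵢ·10^(Lᵢ/10) = 3.7·10^(60/10) + 4.8·10^(77/10) + 2.8·10^(74/10) = 3.146e+08.
L_eq = 10·log₁₀(3.146e+08/11.3) = 74.45 dB.

74 dB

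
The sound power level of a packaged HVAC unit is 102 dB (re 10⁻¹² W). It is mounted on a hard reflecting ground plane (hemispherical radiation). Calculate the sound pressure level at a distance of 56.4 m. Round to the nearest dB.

59 dB

The power spreads over a hemisphere of area 2π·r², so L_p = L_w − 10·log₁₀(2π·r²).
2π·r² = 1.999e+04 m², 10·log₁₀ of that is 43.007 dB.
L_p = 102 − 43.007 = 58.99 dB.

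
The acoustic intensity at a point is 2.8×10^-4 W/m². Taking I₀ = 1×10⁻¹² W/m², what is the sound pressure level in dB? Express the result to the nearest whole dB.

L = 10·log₁₀(I/I₀) = 10·log₁₀(2.8×10^-4/10⁻¹²) = 10·log₁₀(2.8×10^8).
L = 10·(0.4472 + 8) = 84.47 dB.

84 dB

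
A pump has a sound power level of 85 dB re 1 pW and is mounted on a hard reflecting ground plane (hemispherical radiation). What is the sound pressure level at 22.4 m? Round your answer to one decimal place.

50.0 dB

L_p = L_w − 10·log₁₀(2π·r²) with r = 22.4 m.
2π·r² = 3153 m², 10·log₁₀ of that is 34.987 dB.
L_p = 85 − 34.987 = 50.01 dB.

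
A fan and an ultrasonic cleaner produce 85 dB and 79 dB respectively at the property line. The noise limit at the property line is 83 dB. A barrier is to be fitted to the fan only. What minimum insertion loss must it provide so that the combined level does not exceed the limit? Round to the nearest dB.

Fixed contribution from the other source: Σ 10^(L/10) = 10^(79/10) = 7.943e+07 (79.00 dB).
The limit corresponds to 10^(83/10) = 1.995e+08; subtracting the fixed part leaves 1.201e+08 for the fan, i.e. 80.80 dB.
Required insertion loss = 85 − 80.80 = 4.20 dB.

4 dB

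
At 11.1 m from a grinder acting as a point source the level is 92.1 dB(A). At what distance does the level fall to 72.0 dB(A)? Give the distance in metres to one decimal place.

112.3 m

For a point source L₁ − L₂ = 20·log₁₀(r₂/r₁), so r₂ = r₁·10^((L₁−L₂)/20).
r₂ = 11.1·10^((92.1−72.0)/20) = 11.1·10^(20.1/20) = 112.29 m.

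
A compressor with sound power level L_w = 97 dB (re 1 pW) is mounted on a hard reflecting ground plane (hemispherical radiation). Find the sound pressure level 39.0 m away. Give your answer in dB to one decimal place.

L_p = L_w − 10·log₁₀(2π·r²) with r = 39.0 m.
2π·r² = 9557 m², 10·log₁₀ of that is 39.803 dB.
L_p = 97 − 39.803 = 57.20 dB.

57.2 dB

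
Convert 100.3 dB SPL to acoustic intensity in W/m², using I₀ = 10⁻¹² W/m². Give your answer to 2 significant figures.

I/I₀ = 10^(100.3/10) = 1.072e+10, so I = 1.072e+10 × 10⁻¹² W/m².

0.011 W/m²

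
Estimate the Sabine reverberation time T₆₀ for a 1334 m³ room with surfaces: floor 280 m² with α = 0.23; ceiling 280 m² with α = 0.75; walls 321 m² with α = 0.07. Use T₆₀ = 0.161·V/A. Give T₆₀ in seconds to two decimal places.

A = Σ Sᵢαᵢ = 280·0.23 + 280·0.75 + 321·0.07 = 296.87 m².
T₆₀ = 0.161·V/A = 0.161·1334/296.87 = 0.723 s.

0.72 s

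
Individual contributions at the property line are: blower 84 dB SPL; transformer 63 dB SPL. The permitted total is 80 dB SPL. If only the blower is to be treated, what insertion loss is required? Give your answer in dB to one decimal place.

The untreated sources together contribute 10^(63/10) = 1.995e+06, i.e. 63.00 dB SPL.
To meet 80 dB SPL overall, the treated blower may contribute at most 10^(80/10) − 1.995e+06 = 9.800e+07, i.e. 79.91 dB SPL.
So the blower must be reduced from 84 to 79.91 dB SPL: IL = 4.09 dB.

4.1 dB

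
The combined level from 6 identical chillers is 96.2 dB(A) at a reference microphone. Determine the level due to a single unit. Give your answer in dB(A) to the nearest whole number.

88 dB(A)

For N identical incoherent sources L_total = L₁ + 10·log₁₀ N, so L₁ = 96.2 − 10·log₁₀(6) = 96.2 − 7.782.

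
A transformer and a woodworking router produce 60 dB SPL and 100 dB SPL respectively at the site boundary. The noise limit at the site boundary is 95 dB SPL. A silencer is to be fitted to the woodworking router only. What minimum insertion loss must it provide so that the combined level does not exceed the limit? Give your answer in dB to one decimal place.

5.0 dB

Fixed contribution from the other source: Σ 10^(L/10) = 10^(60/10) = 1.000e+06 (60.00 dB SPL).
To meet 95 dB SPL overall, the treated woodworking router may contribute at most 10^(95/10) − 1.000e+06 = 3.161e+09, i.e. 95.00 dB SPL.
Required insertion loss = 100 − 95.00 = 5.00 dB.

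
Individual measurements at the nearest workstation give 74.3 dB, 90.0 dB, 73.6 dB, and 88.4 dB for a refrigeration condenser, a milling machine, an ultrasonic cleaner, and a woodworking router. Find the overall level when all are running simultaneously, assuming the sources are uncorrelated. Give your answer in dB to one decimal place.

For uncorrelated sources the intensities add, so convert each level to linear form, sum, and take 10·log₁₀ of the total.
Σ 10^(L/10) = 10^(74.3/10) + 10^(90.0/10) + 10^(73.6/10) + 10^(88.4/10) = 1.742e+09.
L_total = 10·log₁₀(1.742e+09) = 92.41 dB.

92.4 dB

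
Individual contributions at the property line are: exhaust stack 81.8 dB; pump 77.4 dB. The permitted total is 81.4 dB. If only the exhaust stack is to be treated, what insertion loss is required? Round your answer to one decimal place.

2.6 dB

Fixed contribution from the other source: Σ 10^(L/10) = 10^(77.4/10) = 5.495e+07 (77.40 dB).
To meet 81.4 dB overall, the treated exhaust stack may contribute at most 10^(81.4/10) − 5.495e+07 = 8.308e+07, i.e. 79.20 dB.
So the exhaust stack must be reduced from 81.8 to 79.20 dB: IL = 2.60 dB.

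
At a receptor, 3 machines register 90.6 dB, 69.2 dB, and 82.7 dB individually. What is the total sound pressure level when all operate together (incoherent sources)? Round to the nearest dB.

For uncorrelated sources the intensities add, so convert each level to linear form, sum, and take 10·log₁₀ of the total.
Σ 10^(L/10) = 10^(90.6/10) + 10^(69.2/10) + 10^(82.7/10) = 1.343e+09.
L_total = 10·log₁₀(1.343e+09) = 91.28 dB.

91 dB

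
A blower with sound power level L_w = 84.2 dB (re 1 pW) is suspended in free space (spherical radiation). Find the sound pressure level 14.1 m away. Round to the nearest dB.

50 dB

Free-field spherical radiation: L_p = L_w − 10·log₁₀(4π·r²), r = 14.1 m.
4π·r² = 2498 m², 10·log₁₀ of that is 33.976 dB.
L_p = 84.2 − 33.976 = 50.22 dB.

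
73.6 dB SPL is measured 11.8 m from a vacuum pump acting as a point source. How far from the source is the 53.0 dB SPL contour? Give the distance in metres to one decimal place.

126.4 m

For a point source L₁ − L₂ = 20·log₁₀(r₂/r₁), so r₂ = r₁·10^((L₁−L₂)/20).
r₂ = 11.8·10^((73.6−53.0)/20) = 11.8·10^(20.6/20) = 126.44 m.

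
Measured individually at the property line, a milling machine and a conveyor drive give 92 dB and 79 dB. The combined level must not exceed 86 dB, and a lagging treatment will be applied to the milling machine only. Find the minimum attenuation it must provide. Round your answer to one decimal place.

7.0 dB

The untreated sources together contribute 10^(79/10) = 7.943e+07, i.e. 79.00 dB.
The limit corresponds to 10^(86/10) = 3.981e+08; subtracting the fixed part leaves 3.187e+08 for the milling machine, i.e. 85.03 dB.
So the milling machine must be reduced from 92 to 85.03 dB: IL = 6.97 dB.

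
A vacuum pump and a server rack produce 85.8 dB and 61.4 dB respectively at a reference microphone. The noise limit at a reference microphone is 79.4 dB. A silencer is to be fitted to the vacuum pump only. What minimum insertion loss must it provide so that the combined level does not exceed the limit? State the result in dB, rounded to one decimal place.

6.5 dB

Fixed contribution from the other source: Σ 10^(L/10) = 10^(61.4/10) = 1.380e+06 (61.40 dB).
To meet 79.4 dB overall, the treated vacuum pump may contribute at most 10^(79.4/10) − 1.380e+06 = 8.572e+07, i.e. 79.33 dB.
So the vacuum pump must be reduced from 85.8 to 79.33 dB: IL = 6.47 dB.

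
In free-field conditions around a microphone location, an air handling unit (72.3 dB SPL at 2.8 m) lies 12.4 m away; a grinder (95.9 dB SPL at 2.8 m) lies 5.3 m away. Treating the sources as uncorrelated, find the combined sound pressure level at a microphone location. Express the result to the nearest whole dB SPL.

Propagate each source to the receiver with L = L_ref − 20·log₁₀(r/r_ref), then add intensities.
air handling unit: 72.3 − 20·log₁₀(12.4/2.8) = 72.3 − 12.93 = 59.37 dB SPL.
grinder: 95.9 − 20·log₁₀(5.3/2.8) = 95.9 − 5.54 = 90.36 dB SPL.
Σ 10^(L/10) = 1.087e+09 → L_total = 10·log₁₀(1.087e+09) = 90.36 dB SPL.

90 dB SPL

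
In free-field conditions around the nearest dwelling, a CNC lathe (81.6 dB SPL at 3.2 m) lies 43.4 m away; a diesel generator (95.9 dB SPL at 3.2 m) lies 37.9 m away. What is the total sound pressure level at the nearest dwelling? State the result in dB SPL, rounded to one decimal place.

74.6 dB SPL

Propagate each source to the receiver with L = L_ref − 20·log₁₀(r/r_ref), then add intensities.
CNC lathe: 81.6 − 20·log₁₀(43.4/3.2) = 81.6 − 22.65 = 58.95 dB SPL.
diesel generator: 95.9 − 20·log₁₀(37.9/3.2) = 95.9 − 21.47 = 74.43 dB SPL.
Σ 10^(L/10) = 2.852e+07 → L_total = 10·log₁₀(2.852e+07) = 74.55 dB SPL.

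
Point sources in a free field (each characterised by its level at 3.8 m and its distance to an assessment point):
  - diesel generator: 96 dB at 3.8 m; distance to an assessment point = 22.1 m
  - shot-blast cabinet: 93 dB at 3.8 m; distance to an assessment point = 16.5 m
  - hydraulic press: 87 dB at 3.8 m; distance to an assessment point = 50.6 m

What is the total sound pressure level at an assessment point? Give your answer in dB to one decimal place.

First find each source's level at the receiver (point-source: −20·log₁₀(r/r_ref)), then combine on an intensity basis.
diesel generator: 96 − 20·log₁₀(22.1/3.8) = 96 − 15.29 = 80.71 dB.
shot-blast cabinet: 93 − 20·log₁₀(16.5/3.8) = 93 − 12.75 = 80.25 dB.
hydraulic press: 87 − 20·log₁₀(50.6/3.8) = 87 − 22.49 = 64.51 dB.
Σ 10^(L/10) = 2.264e+08 → L_total = 10·log₁₀(2.264e+08) = 83.55 dB.

83.5 dB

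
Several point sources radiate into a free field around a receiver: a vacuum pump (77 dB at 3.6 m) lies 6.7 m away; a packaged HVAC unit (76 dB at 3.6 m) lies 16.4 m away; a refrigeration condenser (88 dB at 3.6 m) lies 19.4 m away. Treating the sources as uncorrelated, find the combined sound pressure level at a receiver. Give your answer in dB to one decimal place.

Apply inverse-square spreading to bring every level to the receiver, then sum 10^(L/10).
vacuum pump: 77 − 20·log₁₀(6.7/3.6) = 77 − 5.40 = 71.60 dB.
packaged HVAC unit: 76 − 20·log₁₀(16.4/3.6) = 76 − 13.17 = 62.83 dB.
refrigeration condenser: 88 − 20·log₁₀(19.4/3.6) = 88 − 14.63 = 73.37 dB.
Σ 10^(L/10) = 3.811e+07 → L_total = 10·log₁₀(3.811e+07) = 75.81 dB.

75.8 dB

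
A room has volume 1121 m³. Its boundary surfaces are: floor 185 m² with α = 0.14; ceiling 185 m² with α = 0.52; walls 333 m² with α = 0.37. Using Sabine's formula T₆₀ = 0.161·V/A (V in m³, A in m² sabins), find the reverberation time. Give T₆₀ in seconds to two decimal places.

A = Σ Sᵢαᵢ = 185·0.14 + 185·0.52 + 333·0.37 = 245.31 m².
T₆₀ = 0.161 × 1121 / 245.31 = 0.736 s.

0.74 s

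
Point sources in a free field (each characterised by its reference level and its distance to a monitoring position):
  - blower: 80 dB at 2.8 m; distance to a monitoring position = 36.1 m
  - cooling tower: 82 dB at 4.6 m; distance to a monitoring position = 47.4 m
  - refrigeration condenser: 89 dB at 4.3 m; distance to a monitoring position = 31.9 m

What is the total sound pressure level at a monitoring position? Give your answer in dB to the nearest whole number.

First find each source's level at the receiver (point-source: −20·log₁₀(r/r_ref)), then combine on an intensity basis.
blower: 80 − 20·log₁₀(36.1/2.8) = 80 − 22.21 = 57.79 dB.
cooling tower: 82 − 20·log₁₀(47.4/4.6) = 82 − 20.26 = 61.74 dB.
refrigeration condenser: 89 − 20·log₁₀(31.9/4.3) = 89 − 17.41 = 71.59 dB.
Σ 10^(L/10) = 1.653e+07 → L_total = 10·log₁₀(1.653e+07) = 72.18 dB.

72 dB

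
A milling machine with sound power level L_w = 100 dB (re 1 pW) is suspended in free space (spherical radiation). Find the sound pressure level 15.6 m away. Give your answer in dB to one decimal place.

Free-field spherical radiation: L_p = L_w − 10·log₁₀(4π·r²), r = 15.6 m.
4π·r² = 3058 m², 10·log₁₀ of that is 34.855 dB.
L_p = 100 − 34.855 = 65.15 dB.

65.1 dB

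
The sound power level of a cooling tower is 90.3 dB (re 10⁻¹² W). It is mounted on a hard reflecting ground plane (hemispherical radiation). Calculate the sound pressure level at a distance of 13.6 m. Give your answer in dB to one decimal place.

L_p = L_w − 10·log₁₀(2π·r²) with r = 13.6 m.
2π·r² = 1162 m², 10·log₁₀ of that is 30.653 dB.
L_p = 90.3 − 30.653 = 59.65 dB.

59.6 dB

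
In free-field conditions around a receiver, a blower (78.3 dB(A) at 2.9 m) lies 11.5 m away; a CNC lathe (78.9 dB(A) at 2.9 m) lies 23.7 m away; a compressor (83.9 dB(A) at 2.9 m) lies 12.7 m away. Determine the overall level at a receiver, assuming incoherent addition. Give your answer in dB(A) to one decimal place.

72.6 dB(A)

Propagate each source to the receiver with L = L_ref − 20·log₁₀(r/r_ref), then add intensities.
blower: 78.3 − 20·log₁₀(11.5/2.9) = 78.3 − 11.97 = 66.33 dB(A).
CNC lathe: 78.9 − 20·log₁₀(23.7/2.9) = 78.9 − 18.25 = 60.65 dB(A).
compressor: 83.9 − 20·log₁₀(12.7/2.9) = 83.9 − 12.83 = 71.07 dB(A).
Σ 10^(L/10) = 1.826e+07 → L_total = 10·log₁₀(1.826e+07) = 72.62 dB(A).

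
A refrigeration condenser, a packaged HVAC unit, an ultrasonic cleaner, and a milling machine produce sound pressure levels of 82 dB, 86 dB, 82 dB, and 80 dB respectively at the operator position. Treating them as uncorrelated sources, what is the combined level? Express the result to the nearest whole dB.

89 dB

Incoherent sources combine by intensity addition: L_total = 10·log₁₀(Σ 10^(L_i/10)).
Σ 10^(L/10) = 10^(82/10) + 10^(86/10) + 10^(82/10) + 10^(80/10) = 8.151e+08.
L_total = 10·log₁₀(8.151e+08) = 89.11 dB.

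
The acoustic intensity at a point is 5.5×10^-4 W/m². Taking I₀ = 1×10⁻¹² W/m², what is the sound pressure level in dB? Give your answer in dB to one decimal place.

Dividing by I₀ shifts the exponent by 12: I/I₀ = 5.5×10^8.
L = 10·(0.7404 + 8) = 87.40 dB.

87.4 dB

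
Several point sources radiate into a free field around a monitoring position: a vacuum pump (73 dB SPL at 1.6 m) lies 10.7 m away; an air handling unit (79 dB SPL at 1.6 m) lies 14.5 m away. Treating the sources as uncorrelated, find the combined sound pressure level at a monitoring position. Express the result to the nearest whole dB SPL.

Apply inverse-square spreading to bring every level to the receiver, then sum 10^(L/10).
vacuum pump: 73 − 20·log₁₀(10.7/1.6) = 73 − 16.51 = 56.49 dB SPL.
air handling unit: 79 − 20·log₁₀(14.5/1.6) = 79 − 19.14 = 59.86 dB SPL.
Σ 10^(L/10) = 1.413e+06 → L_total = 10·log₁₀(1.413e+06) = 61.50 dB SPL.

62 dB SPL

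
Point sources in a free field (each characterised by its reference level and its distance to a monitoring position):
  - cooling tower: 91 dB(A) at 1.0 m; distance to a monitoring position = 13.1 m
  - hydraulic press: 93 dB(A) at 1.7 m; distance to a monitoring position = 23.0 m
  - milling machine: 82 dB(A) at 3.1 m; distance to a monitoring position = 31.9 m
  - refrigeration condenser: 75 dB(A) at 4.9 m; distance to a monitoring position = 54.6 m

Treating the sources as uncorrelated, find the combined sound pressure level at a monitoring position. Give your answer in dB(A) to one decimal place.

Apply inverse-square spreading to bring every level to the receiver, then sum 10^(L/10).
cooling tower: 91 − 20·log₁₀(13.1/1.0) = 91 − 22.35 = 68.65 dB(A).
hydraulic press: 93 − 20·log₁₀(23.0/1.7) = 93 − 22.63 = 70.37 dB(A).
milling machine: 82 − 20·log₁₀(31.9/3.1) = 82 − 20.25 = 61.75 dB(A).
refrigeration condenser: 75 − 20·log₁₀(54.6/4.9) = 75 − 20.94 = 54.06 dB(A).
Σ 10^(L/10) = 1.999e+07 → L_total = 10·log₁₀(1.999e+07) = 73.01 dB(A).

73.0 dB(A)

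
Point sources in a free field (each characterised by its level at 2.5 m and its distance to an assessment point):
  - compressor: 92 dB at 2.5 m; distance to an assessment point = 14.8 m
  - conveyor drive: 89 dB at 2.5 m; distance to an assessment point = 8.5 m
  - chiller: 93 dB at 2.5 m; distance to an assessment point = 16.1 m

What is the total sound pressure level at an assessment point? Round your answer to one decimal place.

Propagate each source to the receiver with L = L_ref − 20·log₁₀(r/r_ref), then add intensities.
compressor: 92 − 20·log₁₀(14.8/2.5) = 92 − 15.45 = 76.55 dB.
conveyor drive: 89 − 20·log₁₀(8.5/2.5) = 89 − 10.63 = 78.37 dB.
chiller: 93 − 20·log₁₀(16.1/2.5) = 93 − 16.18 = 76.82 dB.
Σ 10^(L/10) = 1.620e+08 → L_total = 10·log₁₀(1.620e+08) = 82.10 dB.

82.1 dB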